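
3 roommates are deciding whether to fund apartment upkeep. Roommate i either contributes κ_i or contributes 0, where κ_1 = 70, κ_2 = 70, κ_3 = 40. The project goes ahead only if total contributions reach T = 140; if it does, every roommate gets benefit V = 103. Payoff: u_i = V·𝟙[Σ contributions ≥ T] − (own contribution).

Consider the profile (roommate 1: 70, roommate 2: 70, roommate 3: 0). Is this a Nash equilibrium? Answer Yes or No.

Yes

Total = 140 ≥ 140: provided.
Roommate 1 (pledges 70, payoff 33): dropping to 0 → total 70, payoff 0. No gain.
Roommate 2 (pledges 70, payoff 33): dropping to 0 → total 70, payoff 0. No gain.
Roommate 3 (pledges 0, payoff 103): pledging 40 → total 180, payoff 63. No gain.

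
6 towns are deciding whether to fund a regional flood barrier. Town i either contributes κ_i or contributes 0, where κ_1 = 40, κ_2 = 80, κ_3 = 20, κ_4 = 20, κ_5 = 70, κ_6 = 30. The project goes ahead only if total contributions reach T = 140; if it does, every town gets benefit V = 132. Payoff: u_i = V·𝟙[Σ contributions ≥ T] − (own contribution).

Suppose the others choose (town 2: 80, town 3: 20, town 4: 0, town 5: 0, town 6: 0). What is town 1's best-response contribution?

Others' total = 100. Contributing 40 brings total to 140 ≥ 140: gain V − κ_1 = 92.
Best response: 40.

40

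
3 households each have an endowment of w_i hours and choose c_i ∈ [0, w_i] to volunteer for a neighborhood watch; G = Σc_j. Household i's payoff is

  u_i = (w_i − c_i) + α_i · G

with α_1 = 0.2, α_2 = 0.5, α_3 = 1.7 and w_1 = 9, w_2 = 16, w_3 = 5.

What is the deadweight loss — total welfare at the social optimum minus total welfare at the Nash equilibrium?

∂u_i/∂c_i = α_i − 1, so household i contributes w_i if α_i > 1, else 0.
α_i > 1 for i ∈ {3}; NE contributions (0, 0, 5), G = 5.
W^NE = Σw_i − G^NE + (Σα_i)·G^NE = 30 + 1.4·5 = 37.
Planner: ∂(Σu_j)/∂c_i = Σα_j − 1 = 1.4 > 0, so everyone contributes w_i; G^SO = 30, W^SO = 30 + 1.4·30 = 72.
Deadweight loss = 35.

35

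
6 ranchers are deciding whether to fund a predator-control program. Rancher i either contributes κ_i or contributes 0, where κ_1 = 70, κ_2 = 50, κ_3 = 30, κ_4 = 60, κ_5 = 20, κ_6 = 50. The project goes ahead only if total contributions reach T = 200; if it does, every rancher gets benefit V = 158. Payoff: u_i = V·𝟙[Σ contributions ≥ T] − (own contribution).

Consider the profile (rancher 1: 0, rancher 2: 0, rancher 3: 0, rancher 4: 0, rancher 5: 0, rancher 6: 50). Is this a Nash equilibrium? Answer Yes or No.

No

Total = 50 < 200: not provided.
Rancher 1 (pledges 0, payoff 0): pledging 70 → total 120, payoff -70. No gain.
Rancher 2 (pledges 0, payoff 0): pledging 50 → total 100, payoff -50. No gain.
Rancher 3 (pledges 0, payoff 0): pledging 30 → total 80, payoff -30. No gain.
Rancher 4 (pledges 0, payoff 0): pledging 60 → total 110, payoff -60. No gain.
Rancher 5 (pledges 0, payoff 0): pledging 20 → total 70, payoff -20. No gain.
Rancher 6 (pledges 50, payoff -50): dropping to 0 → total 0, payoff 0. Profitable deviation.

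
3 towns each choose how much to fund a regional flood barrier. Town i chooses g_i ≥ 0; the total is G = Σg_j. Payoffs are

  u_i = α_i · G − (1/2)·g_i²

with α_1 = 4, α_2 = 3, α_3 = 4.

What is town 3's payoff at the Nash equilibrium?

Town i's FOC: ∂u_i/∂g_i = α_i − g_i = 0, so g_i* = α_i.
NE contributions = (4, 3, 4); G = 11.
u_3 = α_3·G − ½·(g_3)² = 4·11 − ½·4² = 36.

36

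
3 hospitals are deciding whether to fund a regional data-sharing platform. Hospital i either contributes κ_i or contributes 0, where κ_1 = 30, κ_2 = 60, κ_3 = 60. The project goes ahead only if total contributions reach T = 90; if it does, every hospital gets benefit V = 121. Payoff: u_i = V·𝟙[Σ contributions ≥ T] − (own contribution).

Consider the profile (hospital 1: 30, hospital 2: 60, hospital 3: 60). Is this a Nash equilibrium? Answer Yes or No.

No

Total = 150 ≥ 90: provided.
Hospital 1 (pledges 30, payoff 91): dropping to 0 → total 120, payoff 121. Profitable deviation.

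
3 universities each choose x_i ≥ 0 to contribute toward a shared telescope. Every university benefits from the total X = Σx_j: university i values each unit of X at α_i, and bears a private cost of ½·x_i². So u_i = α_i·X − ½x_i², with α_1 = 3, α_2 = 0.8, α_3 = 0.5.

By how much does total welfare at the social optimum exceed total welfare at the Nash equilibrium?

14.19

University i's FOC: ∂u_i/∂x_i = α_i − x_i = 0, so x_i* = α_i.
NE contributions = (3, 0.8, 0.5); X = 4.3.
W^NE = (Σα)·X − ½Σα_i² = 4.3² − ½·9.89 = 13.545.
Planner sets x_i = Σα_j = 4.3 for every i, so X^SO = 3·4.3 = 12.9.
W^SO = (Σα)·X^SO − ½·3·(Σα)² = (3/2)·4.3² = 27.735.
Deadweight loss = W^SO − W^NE = 14.19.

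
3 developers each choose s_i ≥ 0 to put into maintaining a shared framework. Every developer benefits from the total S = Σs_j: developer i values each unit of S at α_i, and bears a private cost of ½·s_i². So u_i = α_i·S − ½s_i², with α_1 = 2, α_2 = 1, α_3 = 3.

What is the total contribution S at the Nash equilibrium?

Developer i's FOC: ∂u_i/∂s_i = α_i − s_i = 0, so s_i* = α_i.
NE contributions = (2, 1, 3); S = 6.

6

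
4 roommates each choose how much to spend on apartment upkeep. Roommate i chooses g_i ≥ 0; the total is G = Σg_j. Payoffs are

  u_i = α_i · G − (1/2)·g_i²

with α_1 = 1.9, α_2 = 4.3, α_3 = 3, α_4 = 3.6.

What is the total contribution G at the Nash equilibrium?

Roommate i's FOC: ∂u_i/∂g_i = α_i − g_i = 0, so g_i* = α_i.
NE contributions = (1.9, 4.3, 3, 3.6); G = 12.8.

12.8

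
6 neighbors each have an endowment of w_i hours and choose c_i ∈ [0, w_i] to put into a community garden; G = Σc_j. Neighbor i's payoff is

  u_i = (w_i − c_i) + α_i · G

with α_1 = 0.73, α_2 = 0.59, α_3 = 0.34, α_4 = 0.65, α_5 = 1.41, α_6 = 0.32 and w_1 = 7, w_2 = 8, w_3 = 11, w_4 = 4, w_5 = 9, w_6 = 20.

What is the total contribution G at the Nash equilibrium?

9

∂u_i/∂c_i = α_i − 1, so neighbor i contributes w_i if α_i > 1, else 0.
α_i > 1 for i ∈ {5}; NE contributions (0, 0, 0, 0, 9, 0), G = 9.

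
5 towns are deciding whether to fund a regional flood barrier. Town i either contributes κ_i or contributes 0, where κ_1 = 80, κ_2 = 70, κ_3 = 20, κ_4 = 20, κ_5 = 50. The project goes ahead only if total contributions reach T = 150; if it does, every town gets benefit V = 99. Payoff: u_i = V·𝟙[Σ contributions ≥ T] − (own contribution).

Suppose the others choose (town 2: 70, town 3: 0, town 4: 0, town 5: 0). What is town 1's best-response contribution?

80

Others' total = 70. Contributing 80 brings total to 150 ≥ 150: gain V − κ_1 = 19.
Best response: 80.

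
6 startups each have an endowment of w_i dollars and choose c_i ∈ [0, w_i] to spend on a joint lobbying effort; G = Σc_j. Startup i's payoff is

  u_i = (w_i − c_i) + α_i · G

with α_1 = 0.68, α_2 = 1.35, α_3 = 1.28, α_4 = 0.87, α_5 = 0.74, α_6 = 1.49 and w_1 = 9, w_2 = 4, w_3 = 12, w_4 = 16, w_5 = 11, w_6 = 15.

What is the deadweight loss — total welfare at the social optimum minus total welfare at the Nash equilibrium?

194.76

∂u_i/∂c_i = α_i − 1, so startup i contributes w_i if α_i > 1, else 0.
α_i > 1 for i ∈ {2, 3, 6}; NE contributions (0, 4, 12, 0, 0, 15), G = 31.
W^NE = Σw_i − G^NE + (Σα_i)·G^NE = 67 + 5.41·31 = 234.71.
Planner: ∂(Σu_j)/∂c_i = Σα_j − 1 = 5.41 > 0, so everyone contributes w_i; G^SO = 67, W^SO = 67 + 5.41·67 = 429.47.
Deadweight loss = 194.76.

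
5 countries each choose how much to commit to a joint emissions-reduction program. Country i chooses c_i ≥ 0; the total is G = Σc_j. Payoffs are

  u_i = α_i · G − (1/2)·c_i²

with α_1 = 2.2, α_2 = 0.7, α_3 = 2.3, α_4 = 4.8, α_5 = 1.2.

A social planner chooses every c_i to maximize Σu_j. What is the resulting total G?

Planner FOC: ∂(Σu_j)/∂c_i = (Σα_j) − c_i = 0, so c_i^SO = Σα_j = 11.2 for every i; G^SO = 56.

56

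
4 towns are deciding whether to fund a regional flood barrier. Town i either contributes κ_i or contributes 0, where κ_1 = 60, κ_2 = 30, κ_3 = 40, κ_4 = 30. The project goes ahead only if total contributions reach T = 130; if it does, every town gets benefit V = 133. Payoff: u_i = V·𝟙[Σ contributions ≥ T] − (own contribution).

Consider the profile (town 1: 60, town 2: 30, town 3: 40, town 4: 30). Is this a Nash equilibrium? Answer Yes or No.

Total = 160 ≥ 130: provided.
Town 1 (pledges 60, payoff 73): dropping to 0 → total 100, payoff 0. No gain.
Town 2 (pledges 30, payoff 103): dropping to 0 → total 130, payoff 133. Profitable deviation.

No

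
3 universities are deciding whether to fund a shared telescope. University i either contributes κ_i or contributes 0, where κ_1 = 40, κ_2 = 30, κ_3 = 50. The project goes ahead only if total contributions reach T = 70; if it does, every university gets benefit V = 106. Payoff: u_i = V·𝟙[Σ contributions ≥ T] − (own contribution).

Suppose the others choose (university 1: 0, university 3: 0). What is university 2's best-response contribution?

0

Others' total = 0. Even contributing 30 gives 30 < 70: no benefit either way.
Best response: 0.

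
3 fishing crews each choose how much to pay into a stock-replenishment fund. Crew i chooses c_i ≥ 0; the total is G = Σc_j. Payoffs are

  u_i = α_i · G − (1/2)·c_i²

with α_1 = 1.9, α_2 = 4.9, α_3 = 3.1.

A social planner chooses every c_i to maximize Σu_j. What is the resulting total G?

29.7

Planner FOC: ∂(Σu_j)/∂c_i = (Σα_j) − c_i = 0, so c_i^SO = Σα_j = 9.9 for every i; G^SO = 29.7.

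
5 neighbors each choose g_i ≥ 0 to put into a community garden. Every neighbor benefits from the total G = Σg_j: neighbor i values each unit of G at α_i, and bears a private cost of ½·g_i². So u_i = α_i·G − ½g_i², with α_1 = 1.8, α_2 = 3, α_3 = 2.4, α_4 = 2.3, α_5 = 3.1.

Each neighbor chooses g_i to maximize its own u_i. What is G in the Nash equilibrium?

12.6

Neighbor i's FOC: ∂u_i/∂g_i = α_i − g_i = 0, so g_i* = α_i.
NE contributions = (1.8, 3, 2.4, 2.3, 3.1); G = 12.6.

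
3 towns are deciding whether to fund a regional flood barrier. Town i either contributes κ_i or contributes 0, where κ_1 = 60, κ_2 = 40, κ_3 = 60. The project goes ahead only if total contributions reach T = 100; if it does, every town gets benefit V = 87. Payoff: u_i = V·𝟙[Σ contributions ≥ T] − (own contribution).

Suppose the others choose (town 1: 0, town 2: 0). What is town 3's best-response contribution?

Others' total = 0. Even contributing 60 gives 60 < 100: no benefit either way.
Best response: 0.

0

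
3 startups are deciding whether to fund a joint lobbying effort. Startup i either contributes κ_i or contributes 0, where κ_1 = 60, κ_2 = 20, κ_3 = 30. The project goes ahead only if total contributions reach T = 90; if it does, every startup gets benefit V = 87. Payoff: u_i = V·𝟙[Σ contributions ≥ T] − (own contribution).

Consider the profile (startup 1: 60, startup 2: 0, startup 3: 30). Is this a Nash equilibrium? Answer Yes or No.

Total = 90 ≥ 90: provided.
Startup 1 (pledges 60, payoff 27): dropping to 0 → total 30, payoff 0. No gain.
Startup 2 (pledges 0, payoff 87): pledging 20 → total 110, payoff 67. No gain.
Startup 3 (pledges 30, payoff 57): dropping to 0 → total 60, payoff 0. No gain.

Yes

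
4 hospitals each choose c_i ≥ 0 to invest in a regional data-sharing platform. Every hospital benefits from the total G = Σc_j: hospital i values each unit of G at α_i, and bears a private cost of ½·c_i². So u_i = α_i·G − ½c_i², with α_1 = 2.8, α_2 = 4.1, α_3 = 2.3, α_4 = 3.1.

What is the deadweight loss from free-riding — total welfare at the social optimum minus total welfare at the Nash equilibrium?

Hospital i's FOC: ∂u_i/∂c_i = α_i − c_i = 0, so c_i* = α_i.
NE contributions = (2.8, 4.1, 2.3, 3.1); G = 12.3.
W^NE = (Σα)·G − ½Σα_i² = 12.3² − ½·39.55 = 131.515.
Planner sets c_i = Σα_j = 12.3 for every i, so G^SO = 4·12.3 = 49.2.
W^SO = (Σα)·G^SO − ½·4·(Σα)² = (4/2)·12.3² = 302.58.
Deadweight loss = W^SO − W^NE = 171.065.

171.065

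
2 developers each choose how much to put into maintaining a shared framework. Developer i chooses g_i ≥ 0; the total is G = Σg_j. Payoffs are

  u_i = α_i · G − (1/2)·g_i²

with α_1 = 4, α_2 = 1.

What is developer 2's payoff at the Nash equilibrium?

4.5

Developer i's FOC: ∂u_i/∂g_i = α_i − g_i = 0, so g_i* = α_i.
NE contributions = (4, 1); G = 5.
u_2 = α_2·G − ½·(g_2)² = 1·5 − ½·1² = 4.5.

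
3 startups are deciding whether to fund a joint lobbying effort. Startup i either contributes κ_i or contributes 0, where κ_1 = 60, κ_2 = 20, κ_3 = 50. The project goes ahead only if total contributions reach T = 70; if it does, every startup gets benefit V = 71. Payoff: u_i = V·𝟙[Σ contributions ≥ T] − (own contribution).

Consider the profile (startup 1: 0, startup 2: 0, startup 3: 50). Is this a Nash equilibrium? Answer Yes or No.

No

Total = 50 < 70: not provided.
Startup 1 (pledges 0, payoff 0): pledging 60 → total 110, payoff 11. Profitable deviation.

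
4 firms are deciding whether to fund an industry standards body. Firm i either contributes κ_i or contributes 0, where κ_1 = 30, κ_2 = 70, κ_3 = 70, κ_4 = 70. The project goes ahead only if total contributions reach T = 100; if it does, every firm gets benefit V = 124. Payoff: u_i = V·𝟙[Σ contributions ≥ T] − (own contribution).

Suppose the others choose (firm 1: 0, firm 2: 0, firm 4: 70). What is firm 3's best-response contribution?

70

Others' total = 70. Contributing 70 brings total to 140 ≥ 100: gain V − κ_3 = 54.
Best response: 70.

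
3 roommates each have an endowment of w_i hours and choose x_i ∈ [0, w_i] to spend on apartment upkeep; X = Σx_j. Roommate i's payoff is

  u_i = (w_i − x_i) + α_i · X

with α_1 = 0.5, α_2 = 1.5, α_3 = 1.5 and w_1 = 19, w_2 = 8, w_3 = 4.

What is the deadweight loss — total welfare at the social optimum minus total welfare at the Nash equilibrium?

∂u_i/∂x_i = α_i − 1, so roommate i contributes w_i if α_i > 1, else 0.
α_i > 1 for i ∈ {2, 3}; NE contributions (0, 8, 4), X = 12.
W^NE = Σw_i − X^NE + (Σα_i)·X^NE = 31 + 2.5·12 = 61.
Planner: ∂(Σu_j)/∂x_i = Σα_j − 1 = 2.5 > 0, so everyone contributes w_i; X^SO = 31, W^SO = 31 + 2.5·31 = 108.5.
Deadweight loss = 47.5.

47.5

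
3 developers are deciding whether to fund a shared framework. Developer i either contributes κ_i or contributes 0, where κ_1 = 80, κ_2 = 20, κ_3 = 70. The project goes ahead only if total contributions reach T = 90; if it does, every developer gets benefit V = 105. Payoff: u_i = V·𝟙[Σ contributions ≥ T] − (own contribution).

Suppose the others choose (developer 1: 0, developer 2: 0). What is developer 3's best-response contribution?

Others' total = 0. Even contributing 70 gives 70 < 90: no benefit either way.
Best response: 0.

0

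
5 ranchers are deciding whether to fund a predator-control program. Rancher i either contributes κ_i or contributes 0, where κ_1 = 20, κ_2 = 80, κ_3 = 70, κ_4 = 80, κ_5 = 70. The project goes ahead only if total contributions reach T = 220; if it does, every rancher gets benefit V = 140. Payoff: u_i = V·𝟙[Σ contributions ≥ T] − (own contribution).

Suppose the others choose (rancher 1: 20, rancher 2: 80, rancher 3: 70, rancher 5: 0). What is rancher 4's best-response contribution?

80

Others' total = 170. Contributing 80 brings total to 250 ≥ 220: gain V − κ_4 = 60.
Best response: 80.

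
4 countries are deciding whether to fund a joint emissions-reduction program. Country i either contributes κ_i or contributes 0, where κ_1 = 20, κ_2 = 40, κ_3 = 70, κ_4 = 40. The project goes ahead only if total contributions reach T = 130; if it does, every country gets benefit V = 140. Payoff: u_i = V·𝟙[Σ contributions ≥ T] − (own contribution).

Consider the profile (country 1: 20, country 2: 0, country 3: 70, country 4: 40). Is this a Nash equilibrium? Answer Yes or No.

Yes

Total = 130 ≥ 130: provided.
Country 1 (pledges 20, payoff 120): dropping to 0 → total 110, payoff 0. No gain.
Country 2 (pledges 0, payoff 140): pledging 40 → total 170, payoff 100. No gain.
Country 3 (pledges 70, payoff 70): dropping to 0 → total 60, payoff 0. No gain.
Country 4 (pledges 40, payoff 100): dropping to 0 → total 90, payoff 0. No gain.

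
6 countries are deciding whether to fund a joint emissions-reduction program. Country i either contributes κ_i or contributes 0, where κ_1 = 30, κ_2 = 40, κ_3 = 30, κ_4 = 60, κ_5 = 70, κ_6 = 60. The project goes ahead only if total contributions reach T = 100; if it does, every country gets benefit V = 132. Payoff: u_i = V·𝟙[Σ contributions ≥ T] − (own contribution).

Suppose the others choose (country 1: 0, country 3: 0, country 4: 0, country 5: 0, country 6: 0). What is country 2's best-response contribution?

Others' total = 0. Even contributing 40 gives 40 < 100: no benefit either way.
Best response: 0.

0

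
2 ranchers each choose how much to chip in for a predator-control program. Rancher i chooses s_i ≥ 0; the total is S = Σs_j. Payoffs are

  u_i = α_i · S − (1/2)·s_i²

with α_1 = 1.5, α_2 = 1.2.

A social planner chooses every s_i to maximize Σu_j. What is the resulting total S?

Planner FOC: ∂(Σu_j)/∂s_i = (Σα_j) − s_i = 0, so s_i^SO = Σα_j = 2.7 for every i; S^SO = 5.4.

5.4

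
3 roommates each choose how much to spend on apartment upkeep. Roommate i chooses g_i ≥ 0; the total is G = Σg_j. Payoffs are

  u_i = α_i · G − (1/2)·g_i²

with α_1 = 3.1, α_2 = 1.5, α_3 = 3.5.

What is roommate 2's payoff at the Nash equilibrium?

Roommate i's FOC: ∂u_i/∂g_i = α_i − g_i = 0, so g_i* = α_i.
NE contributions = (3.1, 1.5, 3.5); G = 8.1.
u_2 = α_2·G − ½·(g_2)² = 1.5·8.1 − ½·1.5² = 11.025.

11.025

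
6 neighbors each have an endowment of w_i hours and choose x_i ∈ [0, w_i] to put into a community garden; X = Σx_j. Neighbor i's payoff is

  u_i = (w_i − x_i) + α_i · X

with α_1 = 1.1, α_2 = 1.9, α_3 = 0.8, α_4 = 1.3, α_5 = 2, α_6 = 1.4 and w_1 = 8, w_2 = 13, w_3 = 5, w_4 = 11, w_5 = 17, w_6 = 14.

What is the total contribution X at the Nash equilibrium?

63

∂u_i/∂x_i = α_i − 1, so neighbor i contributes w_i if α_i > 1, else 0.
α_i > 1 for i ∈ {1, 2, 4, 5, 6}; NE contributions (8, 13, 0, 11, 17, 14), X = 63.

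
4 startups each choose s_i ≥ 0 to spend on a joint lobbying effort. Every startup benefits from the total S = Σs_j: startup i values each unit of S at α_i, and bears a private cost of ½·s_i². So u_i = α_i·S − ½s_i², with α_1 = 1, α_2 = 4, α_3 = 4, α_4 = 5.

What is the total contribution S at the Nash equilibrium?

14

Startup i's FOC: ∂u_i/∂s_i = α_i − s_i = 0, so s_i* = α_i.
NE contributions = (1, 4, 4, 5); S = 14.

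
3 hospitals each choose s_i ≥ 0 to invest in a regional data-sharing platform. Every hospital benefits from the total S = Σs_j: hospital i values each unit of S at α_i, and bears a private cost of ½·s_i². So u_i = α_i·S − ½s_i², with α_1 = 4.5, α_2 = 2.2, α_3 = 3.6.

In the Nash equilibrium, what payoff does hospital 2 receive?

20.24

Hospital i's FOC: ∂u_i/∂s_i = α_i − s_i = 0, so s_i* = α_i.
NE contributions = (4.5, 2.2, 3.6); S = 10.3.
u_2 = α_2·S − ½·(s_2)² = 2.2·10.3 − ½·2.2² = 20.24.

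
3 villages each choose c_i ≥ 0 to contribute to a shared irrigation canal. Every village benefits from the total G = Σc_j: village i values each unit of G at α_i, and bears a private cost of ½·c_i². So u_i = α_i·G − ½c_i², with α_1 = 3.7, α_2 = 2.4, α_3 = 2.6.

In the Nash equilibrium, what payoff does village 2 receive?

Village i's FOC: ∂u_i/∂c_i = α_i − c_i = 0, so c_i* = α_i.
NE contributions = (3.7, 2.4, 2.6); G = 8.7.
u_2 = α_2·G − ½·(c_2)² = 2.4·8.7 − ½·2.4² = 18.

18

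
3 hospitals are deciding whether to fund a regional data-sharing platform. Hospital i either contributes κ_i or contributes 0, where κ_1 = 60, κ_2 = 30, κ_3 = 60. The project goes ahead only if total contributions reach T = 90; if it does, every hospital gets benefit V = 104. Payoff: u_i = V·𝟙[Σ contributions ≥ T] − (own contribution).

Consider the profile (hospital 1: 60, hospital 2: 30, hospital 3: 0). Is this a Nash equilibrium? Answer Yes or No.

Total = 90 ≥ 90: provided.
Hospital 1 (pledges 60, payoff 44): dropping to 0 → total 30, payoff 0. No gain.
Hospital 2 (pledges 30, payoff 74): dropping to 0 → total 60, payoff 0. No gain.
Hospital 3 (pledges 0, payoff 104): pledging 60 → total 150, payoff 44. No gain.

Yes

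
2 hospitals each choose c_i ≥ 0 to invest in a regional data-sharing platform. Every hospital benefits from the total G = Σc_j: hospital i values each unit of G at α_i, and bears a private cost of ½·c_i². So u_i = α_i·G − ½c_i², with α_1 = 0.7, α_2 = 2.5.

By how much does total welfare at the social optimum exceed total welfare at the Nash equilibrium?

Hospital i's FOC: ∂u_i/∂c_i = α_i − c_i = 0, so c_i* = α_i.
NE contributions = (0.7, 2.5); G = 3.2.
W^NE = (Σα)·G − ½Σα_i² = 3.2² − ½·6.74 = 6.87.
Planner sets c_i = Σα_j = 3.2 for every i, so G^SO = 2·3.2 = 6.4.
W^SO = (Σα)·G^SO − ½·2·(Σα)² = (2/2)·3.2² = 10.24.
Deadweight loss = W^SO − W^NE = 3.37.

3.37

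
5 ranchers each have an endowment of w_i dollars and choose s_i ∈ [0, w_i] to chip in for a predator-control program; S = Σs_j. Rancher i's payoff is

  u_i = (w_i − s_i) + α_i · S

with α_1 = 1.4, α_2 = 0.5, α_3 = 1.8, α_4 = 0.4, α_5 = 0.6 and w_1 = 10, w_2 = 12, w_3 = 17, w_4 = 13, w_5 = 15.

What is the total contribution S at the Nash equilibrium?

27

∂u_i/∂s_i = α_i − 1, so rancher i contributes w_i if α_i > 1, else 0.
α_i > 1 for i ∈ {1, 3}; NE contributions (10, 0, 17, 0, 0), S = 27.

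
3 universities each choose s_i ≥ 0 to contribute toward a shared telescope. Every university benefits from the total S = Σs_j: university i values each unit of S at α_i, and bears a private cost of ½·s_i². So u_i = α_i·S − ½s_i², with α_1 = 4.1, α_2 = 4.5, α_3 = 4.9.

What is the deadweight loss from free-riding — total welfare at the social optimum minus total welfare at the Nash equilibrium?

University i's FOC: ∂u_i/∂s_i = α_i − s_i = 0, so s_i* = α_i.
NE contributions = (4.1, 4.5, 4.9); S = 13.5.
W^NE = (Σα)·S − ½Σα_i² = 13.5² − ½·61.07 = 151.715.
Planner sets s_i = Σα_j = 13.5 for every i, so S^SO = 3·13.5 = 40.5.
W^SO = (Σα)·S^SO − ½·3·(Σα)² = (3/2)·13.5² = 273.375.
Deadweight loss = W^SO − W^NE = 121.66.

121.66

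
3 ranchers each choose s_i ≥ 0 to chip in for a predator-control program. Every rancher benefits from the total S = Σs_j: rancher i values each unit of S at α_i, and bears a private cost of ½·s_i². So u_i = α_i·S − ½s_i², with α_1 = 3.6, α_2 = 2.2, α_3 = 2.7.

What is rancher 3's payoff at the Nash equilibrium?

19.305

Rancher i's FOC: ∂u_i/∂s_i = α_i − s_i = 0, so s_i* = α_i.
NE contributions = (3.6, 2.2, 2.7); S = 8.5.
u_3 = α_3·S − ½·(s_3)² = 2.7·8.5 − ½·2.7² = 19.305.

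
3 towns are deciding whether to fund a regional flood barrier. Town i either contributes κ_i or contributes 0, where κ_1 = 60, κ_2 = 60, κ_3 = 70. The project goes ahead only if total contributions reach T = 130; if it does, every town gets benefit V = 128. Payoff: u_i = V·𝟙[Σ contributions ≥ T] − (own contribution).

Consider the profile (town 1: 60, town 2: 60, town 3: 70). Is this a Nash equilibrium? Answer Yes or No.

No

Total = 190 ≥ 130: provided.
Town 1 (pledges 60, payoff 68): dropping to 0 → total 130, payoff 128. Profitable deviation.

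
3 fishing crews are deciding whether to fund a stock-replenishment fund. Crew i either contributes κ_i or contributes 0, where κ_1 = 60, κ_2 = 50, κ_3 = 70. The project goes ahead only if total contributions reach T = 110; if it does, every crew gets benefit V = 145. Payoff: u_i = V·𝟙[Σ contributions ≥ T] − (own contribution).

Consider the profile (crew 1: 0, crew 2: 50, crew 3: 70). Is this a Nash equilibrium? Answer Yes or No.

Total = 120 ≥ 110: provided.
Crew 1 (pledges 0, payoff 145): pledging 60 → total 180, payoff 85. No gain.
Crew 2 (pledges 50, payoff 95): dropping to 0 → total 70, payoff 0. No gain.
Crew 3 (pledges 70, payoff 75): dropping to 0 → total 50, payoff 0. No gain.

Yes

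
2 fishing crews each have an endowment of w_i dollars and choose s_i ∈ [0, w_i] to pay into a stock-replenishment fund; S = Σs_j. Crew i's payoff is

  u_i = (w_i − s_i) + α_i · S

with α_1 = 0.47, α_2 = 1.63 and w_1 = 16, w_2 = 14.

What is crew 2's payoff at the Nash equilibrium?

∂u_i/∂s_i = α_i − 1, so crew i contributes w_i if α_i > 1, else 0.
α_i > 1 for i ∈ {2}; NE contributions (0, 14), S = 14.
u_2 = (14 − 14) + 1.63·14 = 22.82.

22.82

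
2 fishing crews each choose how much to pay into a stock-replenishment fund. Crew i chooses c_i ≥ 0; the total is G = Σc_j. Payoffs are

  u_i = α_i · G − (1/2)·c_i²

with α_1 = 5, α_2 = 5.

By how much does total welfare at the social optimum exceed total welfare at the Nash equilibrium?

Crew i's FOC: ∂u_i/∂c_i = α_i − c_i = 0, so c_i* = α_i.
NE contributions = (5, 5); G = 10.
W^NE = (Σα)·G − ½Σα_i² = 10² − ½·50 = 75.
Planner sets c_i = Σα_j = 10 for every i, so G^SO = 2·10 = 20.
W^SO = (Σα)·G^SO − ½·2·(Σα)² = (2/2)·10² = 100.
Deadweight loss = W^SO − W^NE = 25.

25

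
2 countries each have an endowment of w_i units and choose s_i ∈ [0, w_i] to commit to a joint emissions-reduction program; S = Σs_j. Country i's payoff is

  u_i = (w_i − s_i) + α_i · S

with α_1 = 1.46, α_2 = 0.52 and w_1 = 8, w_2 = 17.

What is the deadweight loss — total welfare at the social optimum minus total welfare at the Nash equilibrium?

∂u_i/∂s_i = α_i − 1, so country i contributes w_i if α_i > 1, else 0.
α_i > 1 for i ∈ {1}; NE contributions (8, 0), S = 8.
W^NE = Σw_i − S^NE + (Σα_i)·S^NE = 25 + 0.98·8 = 32.84.
Planner: ∂(Σu_j)/∂s_i = Σα_j − 1 = 0.98 > 0, so everyone contributes w_i; S^SO = 25, W^SO = 25 + 0.98·25 = 49.5.
Deadweight loss = 16.66.

16.66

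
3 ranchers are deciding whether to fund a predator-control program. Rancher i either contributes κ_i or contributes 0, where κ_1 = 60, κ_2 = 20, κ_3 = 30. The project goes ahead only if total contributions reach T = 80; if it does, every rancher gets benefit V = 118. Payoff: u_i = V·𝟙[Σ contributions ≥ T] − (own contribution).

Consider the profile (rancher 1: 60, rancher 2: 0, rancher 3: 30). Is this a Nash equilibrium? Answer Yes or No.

Yes

Total = 90 ≥ 80: provided.
Rancher 1 (pledges 60, payoff 58): dropping to 0 → total 30, payoff 0. No gain.
Rancher 2 (pledges 0, payoff 118): pledging 20 → total 110, payoff 98. No gain.
Rancher 3 (pledges 30, payoff 88): dropping to 0 → total 60, payoff 0. No gain.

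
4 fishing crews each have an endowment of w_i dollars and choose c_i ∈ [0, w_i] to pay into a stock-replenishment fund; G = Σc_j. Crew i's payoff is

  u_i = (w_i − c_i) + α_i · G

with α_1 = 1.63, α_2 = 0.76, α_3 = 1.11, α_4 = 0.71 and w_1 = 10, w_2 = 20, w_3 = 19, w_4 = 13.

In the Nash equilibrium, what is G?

29

∂u_i/∂c_i = α_i − 1, so crew i contributes w_i if α_i > 1, else 0.
α_i > 1 for i ∈ {1, 3}; NE contributions (10, 0, 19, 0), G = 29.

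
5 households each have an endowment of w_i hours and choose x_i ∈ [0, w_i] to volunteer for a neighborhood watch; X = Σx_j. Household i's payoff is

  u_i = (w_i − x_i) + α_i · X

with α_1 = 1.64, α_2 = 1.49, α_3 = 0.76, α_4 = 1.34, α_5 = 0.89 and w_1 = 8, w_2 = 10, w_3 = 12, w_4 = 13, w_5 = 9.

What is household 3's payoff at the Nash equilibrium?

35.56

∂u_i/∂x_i = α_i − 1, so household i contributes w_i if α_i > 1, else 0.
α_i > 1 for i ∈ {1, 2, 4}; NE contributions (8, 10, 0, 13, 0), X = 31.
u_3 = (12 − 0) + 0.76·31 = 35.56.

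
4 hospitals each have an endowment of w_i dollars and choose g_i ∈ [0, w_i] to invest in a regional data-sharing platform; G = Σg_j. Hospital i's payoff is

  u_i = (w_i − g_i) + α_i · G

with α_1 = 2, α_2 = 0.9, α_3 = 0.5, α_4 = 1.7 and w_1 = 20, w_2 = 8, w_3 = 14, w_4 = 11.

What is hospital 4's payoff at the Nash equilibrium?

52.7

∂u_i/∂g_i = α_i − 1, so hospital i contributes w_i if α_i > 1, else 0.
α_i > 1 for i ∈ {1, 4}; NE contributions (20, 0, 0, 11), G = 31.
u_4 = (11 − 11) + 1.7·31 = 52.7.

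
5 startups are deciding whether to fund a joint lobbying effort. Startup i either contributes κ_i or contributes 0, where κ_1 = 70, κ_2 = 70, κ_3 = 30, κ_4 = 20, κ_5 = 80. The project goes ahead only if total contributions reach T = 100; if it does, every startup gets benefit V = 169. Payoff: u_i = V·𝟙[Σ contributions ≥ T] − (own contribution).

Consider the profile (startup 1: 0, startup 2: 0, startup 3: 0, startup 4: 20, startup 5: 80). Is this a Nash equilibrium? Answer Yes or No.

Total = 100 ≥ 100: provided.
Startup 1 (pledges 0, payoff 169): pledging 70 → total 170, payoff 99. No gain.
Startup 2 (pledges 0, payoff 169): pledging 70 → total 170, payoff 99. No gain.
Startup 3 (pledges 0, payoff 169): pledging 30 → total 130, payoff 139. No gain.
Startup 4 (pledges 20, payoff 149): dropping to 0 → total 80, payoff 0. No gain.
Startup 5 (pledges 80, payoff 89): dropping to 0 → total 20, payoff 0. No gain.

Yes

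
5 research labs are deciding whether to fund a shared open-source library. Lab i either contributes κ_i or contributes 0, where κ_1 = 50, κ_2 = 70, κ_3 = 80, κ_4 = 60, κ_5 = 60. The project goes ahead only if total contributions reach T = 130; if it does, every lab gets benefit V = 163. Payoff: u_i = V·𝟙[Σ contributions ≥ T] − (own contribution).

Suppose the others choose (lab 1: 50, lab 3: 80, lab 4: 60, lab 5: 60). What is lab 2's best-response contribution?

0

Others' total = 250 ≥ 130; contributing adds cost 70 for no extra benefit.
Best response: 0.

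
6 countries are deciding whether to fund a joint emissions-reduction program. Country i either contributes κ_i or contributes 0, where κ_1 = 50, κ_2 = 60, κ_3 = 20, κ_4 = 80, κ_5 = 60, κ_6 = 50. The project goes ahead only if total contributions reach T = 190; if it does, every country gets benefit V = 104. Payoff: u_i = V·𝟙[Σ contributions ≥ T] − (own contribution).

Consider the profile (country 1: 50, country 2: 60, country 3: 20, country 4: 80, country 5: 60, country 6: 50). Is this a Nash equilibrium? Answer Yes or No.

No

Total = 320 ≥ 190: provided.
Country 1 (pledges 50, payoff 54): dropping to 0 → total 270, payoff 104. Profitable deviation.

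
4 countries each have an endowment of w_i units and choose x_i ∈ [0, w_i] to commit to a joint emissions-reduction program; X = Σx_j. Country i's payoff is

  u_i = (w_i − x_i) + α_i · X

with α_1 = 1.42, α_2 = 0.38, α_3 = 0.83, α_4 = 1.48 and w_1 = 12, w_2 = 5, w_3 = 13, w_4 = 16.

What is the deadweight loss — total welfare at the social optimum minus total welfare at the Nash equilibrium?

55.98

∂u_i/∂x_i = α_i − 1, so country i contributes w_i if α_i > 1, else 0.
α_i > 1 for i ∈ {1, 4}; NE contributions (12, 0, 0, 16), X = 28.
W^NE = Σw_i − X^NE + (Σα_i)·X^NE = 46 + 3.11·28 = 133.08.
Planner: ∂(Σu_j)/∂x_i = Σα_j − 1 = 3.11 > 0, so everyone contributes w_i; X^SO = 46, W^SO = 46 + 3.11·46 = 189.06.
Deadweight loss = 55.98.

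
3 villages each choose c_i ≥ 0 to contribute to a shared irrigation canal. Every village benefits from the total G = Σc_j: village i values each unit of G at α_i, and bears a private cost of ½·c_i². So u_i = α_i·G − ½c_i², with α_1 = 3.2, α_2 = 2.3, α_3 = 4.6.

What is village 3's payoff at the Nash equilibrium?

Village i's FOC: ∂u_i/∂c_i = α_i − c_i = 0, so c_i* = α_i.
NE contributions = (3.2, 2.3, 4.6); G = 10.1.
u_3 = α_3·G − ½·(c_3)² = 4.6·10.1 − ½·4.6² = 35.88.

35.88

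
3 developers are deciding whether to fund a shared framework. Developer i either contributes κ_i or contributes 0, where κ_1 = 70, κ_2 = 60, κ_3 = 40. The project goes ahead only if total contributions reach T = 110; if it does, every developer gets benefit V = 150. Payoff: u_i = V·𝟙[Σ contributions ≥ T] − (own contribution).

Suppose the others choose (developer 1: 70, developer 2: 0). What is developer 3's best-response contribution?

Others' total = 70. Contributing 40 brings total to 110 ≥ 110: gain V − κ_3 = 110.
Best response: 40.

40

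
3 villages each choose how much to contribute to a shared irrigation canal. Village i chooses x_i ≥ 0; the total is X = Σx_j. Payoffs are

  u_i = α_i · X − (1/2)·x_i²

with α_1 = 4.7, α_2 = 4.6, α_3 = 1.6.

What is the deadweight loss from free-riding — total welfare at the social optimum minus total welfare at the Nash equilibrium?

82.31

Village i's FOC: ∂u_i/∂x_i = α_i − x_i = 0, so x_i* = α_i.
NE contributions = (4.7, 4.6, 1.6); X = 10.9.
W^NE = (Σα)·X − ½Σα_i² = 10.9² − ½·45.81 = 95.905.
Planner sets x_i = Σα_j = 10.9 for every i, so X^SO = 3·10.9 = 32.7.
W^SO = (Σα)·X^SO − ½·3·(Σα)² = (3/2)·10.9² = 178.215.
Deadweight loss = W^SO − W^NE = 82.31.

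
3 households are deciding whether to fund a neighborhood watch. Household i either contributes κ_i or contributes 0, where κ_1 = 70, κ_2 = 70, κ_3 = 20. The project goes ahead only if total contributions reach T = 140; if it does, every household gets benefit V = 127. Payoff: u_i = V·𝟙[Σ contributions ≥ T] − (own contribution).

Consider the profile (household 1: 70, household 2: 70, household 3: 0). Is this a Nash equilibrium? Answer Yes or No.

Total = 140 ≥ 140: provided.
Household 1 (pledges 70, payoff 57): dropping to 0 → total 70, payoff 0. No gain.
Household 2 (pledges 70, payoff 57): dropping to 0 → total 70, payoff 0. No gain.
Household 3 (pledges 0, payoff 127): pledging 20 → total 160, payoff 107. No gain.

Yes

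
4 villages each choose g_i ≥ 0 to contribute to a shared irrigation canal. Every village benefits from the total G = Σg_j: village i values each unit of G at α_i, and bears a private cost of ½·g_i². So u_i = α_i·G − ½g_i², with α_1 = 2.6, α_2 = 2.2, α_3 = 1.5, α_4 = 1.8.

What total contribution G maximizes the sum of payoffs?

32.4

Planner FOC: ∂(Σu_j)/∂g_i = (Σα_j) − g_i = 0, so g_i^SO = Σα_j = 8.1 for every i; G^SO = 32.4.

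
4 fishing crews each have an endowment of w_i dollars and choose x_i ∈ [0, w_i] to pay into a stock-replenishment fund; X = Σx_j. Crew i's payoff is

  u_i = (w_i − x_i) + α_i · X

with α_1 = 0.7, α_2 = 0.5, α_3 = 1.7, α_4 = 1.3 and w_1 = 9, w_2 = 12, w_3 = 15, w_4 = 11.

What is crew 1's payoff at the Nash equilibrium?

∂u_i/∂x_i = α_i − 1, so crew i contributes w_i if α_i > 1, else 0.
α_i > 1 for i ∈ {3, 4}; NE contributions (0, 0, 15, 11), X = 26.
u_1 = (9 − 0) + 0.7·26 = 27.2.

27.2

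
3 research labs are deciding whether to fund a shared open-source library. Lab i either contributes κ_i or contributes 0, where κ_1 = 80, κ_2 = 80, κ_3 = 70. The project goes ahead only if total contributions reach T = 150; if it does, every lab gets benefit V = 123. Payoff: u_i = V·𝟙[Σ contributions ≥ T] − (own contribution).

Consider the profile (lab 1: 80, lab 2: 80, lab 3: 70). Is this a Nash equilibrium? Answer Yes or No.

No

Total = 230 ≥ 150: provided.
Lab 1 (pledges 80, payoff 43): dropping to 0 → total 150, payoff 123. Profitable deviation.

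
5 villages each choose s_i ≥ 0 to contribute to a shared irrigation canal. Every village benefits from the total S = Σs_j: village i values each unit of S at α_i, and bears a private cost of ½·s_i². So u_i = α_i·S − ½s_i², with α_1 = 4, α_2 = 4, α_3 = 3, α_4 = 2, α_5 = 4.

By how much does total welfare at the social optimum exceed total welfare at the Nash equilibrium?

Village i's FOC: ∂u_i/∂s_i = α_i − s_i = 0, so s_i* = α_i.
NE contributions = (4, 4, 3, 2, 4); S = 17.
W^NE = (Σα)·S − ½Σα_i² = 17² − ½·61 = 258.5.
Planner sets s_i = Σα_j = 17 for every i, so S^SO = 5·17 = 85.
W^SO = (Σα)·S^SO − ½·5·(Σα)² = (5/2)·17² = 722.5.
Deadweight loss = W^SO − W^NE = 464.

464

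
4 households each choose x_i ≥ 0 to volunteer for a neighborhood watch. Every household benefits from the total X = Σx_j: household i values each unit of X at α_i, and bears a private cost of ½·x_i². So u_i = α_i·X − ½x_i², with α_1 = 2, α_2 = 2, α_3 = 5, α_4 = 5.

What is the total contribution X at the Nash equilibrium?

14

Household i's FOC: ∂u_i/∂x_i = α_i − x_i = 0, so x_i* = α_i.
NE contributions = (2, 2, 5, 5); X = 14.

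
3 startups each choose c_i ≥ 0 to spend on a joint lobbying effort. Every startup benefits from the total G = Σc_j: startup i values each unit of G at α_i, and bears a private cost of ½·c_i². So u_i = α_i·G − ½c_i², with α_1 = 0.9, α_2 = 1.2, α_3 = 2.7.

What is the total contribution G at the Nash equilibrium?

Startup i's FOC: ∂u_i/∂c_i = α_i − c_i = 0, so c_i* = α_i.
NE contributions = (0.9, 1.2, 2.7); G = 4.8.

4.8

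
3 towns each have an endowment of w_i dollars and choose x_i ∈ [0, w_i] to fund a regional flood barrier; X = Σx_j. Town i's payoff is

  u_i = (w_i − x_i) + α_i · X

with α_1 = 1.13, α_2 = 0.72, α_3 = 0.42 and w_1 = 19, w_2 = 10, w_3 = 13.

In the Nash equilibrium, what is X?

∂u_i/∂x_i = α_i − 1, so town i contributes w_i if α_i > 1, else 0.
α_i > 1 for i ∈ {1}; NE contributions (19, 0, 0), X = 19.

19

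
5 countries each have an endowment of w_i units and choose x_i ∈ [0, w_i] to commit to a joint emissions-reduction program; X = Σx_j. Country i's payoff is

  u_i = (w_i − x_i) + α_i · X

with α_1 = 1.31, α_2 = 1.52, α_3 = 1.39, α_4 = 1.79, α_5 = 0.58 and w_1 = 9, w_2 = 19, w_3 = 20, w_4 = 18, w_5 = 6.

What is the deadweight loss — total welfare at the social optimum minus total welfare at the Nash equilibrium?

33.54

∂u_i/∂x_i = α_i − 1, so country i contributes w_i if α_i > 1, else 0.
α_i > 1 for i ∈ {1, 2, 3, 4}; NE contributions (9, 19, 20, 18, 0), X = 66.
W^NE = Σw_i − X^NE + (Σα_i)·X^NE = 72 + 5.59·66 = 440.94.
Planner: ∂(Σu_j)/∂x_i = Σα_j − 1 = 5.59 > 0, so everyone contributes w_i; X^SO = 72, W^SO = 72 + 5.59·72 = 474.48.
Deadweight loss = 33.54.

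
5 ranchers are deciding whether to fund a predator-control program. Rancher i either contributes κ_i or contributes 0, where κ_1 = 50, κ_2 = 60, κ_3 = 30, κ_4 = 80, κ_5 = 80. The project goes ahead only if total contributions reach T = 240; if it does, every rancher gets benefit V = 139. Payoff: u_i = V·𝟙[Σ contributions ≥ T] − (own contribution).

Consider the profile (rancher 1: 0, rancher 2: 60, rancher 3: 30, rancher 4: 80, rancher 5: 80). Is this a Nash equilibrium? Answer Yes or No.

Total = 250 ≥ 240: provided.
Rancher 1 (pledges 0, payoff 139): pledging 50 → total 300, payoff 89. No gain.
Rancher 2 (pledges 60, payoff 79): dropping to 0 → total 190, payoff 0. No gain.
Rancher 3 (pledges 30, payoff 109): dropping to 0 → total 220, payoff 0. No gain.
Rancher 4 (pledges 80, payoff 59): dropping to 0 → total 170, payoff 0. No gain.
Rancher 5 (pledges 80, payoff 59): dropping to 0 → total 170, payoff 0. No gain.

Yes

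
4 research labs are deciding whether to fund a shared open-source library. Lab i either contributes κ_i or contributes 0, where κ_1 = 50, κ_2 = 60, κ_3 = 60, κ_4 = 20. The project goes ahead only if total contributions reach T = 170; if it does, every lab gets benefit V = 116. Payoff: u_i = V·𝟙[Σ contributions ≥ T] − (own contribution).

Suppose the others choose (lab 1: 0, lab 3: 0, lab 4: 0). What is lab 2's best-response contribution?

Others' total = 0. Even contributing 60 gives 60 < 170: no benefit either way.
Best response: 0.

0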